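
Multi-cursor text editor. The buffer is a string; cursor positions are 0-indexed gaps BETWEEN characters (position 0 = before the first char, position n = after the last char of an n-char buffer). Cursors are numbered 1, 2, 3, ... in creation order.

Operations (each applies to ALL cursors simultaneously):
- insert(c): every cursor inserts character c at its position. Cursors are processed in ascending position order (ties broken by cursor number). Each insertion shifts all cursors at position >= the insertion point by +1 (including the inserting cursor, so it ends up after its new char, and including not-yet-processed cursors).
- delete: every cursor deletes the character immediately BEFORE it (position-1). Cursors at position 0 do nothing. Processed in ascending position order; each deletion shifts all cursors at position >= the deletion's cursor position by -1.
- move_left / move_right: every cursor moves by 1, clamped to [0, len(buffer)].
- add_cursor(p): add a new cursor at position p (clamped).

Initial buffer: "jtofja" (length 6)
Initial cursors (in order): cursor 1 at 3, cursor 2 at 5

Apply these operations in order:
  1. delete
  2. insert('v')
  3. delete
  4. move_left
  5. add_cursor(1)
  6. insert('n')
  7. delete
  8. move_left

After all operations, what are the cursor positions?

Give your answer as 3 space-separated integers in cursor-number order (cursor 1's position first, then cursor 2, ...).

Answer: 0 1 0

Derivation:
After op 1 (delete): buffer="jtfa" (len 4), cursors c1@2 c2@3, authorship ....
After op 2 (insert('v')): buffer="jtvfva" (len 6), cursors c1@3 c2@5, authorship ..1.2.
After op 3 (delete): buffer="jtfa" (len 4), cursors c1@2 c2@3, authorship ....
After op 4 (move_left): buffer="jtfa" (len 4), cursors c1@1 c2@2, authorship ....
After op 5 (add_cursor(1)): buffer="jtfa" (len 4), cursors c1@1 c3@1 c2@2, authorship ....
After op 6 (insert('n')): buffer="jnntnfa" (len 7), cursors c1@3 c3@3 c2@5, authorship .13.2..
After op 7 (delete): buffer="jtfa" (len 4), cursors c1@1 c3@1 c2@2, authorship ....
After op 8 (move_left): buffer="jtfa" (len 4), cursors c1@0 c3@0 c2@1, authorship ....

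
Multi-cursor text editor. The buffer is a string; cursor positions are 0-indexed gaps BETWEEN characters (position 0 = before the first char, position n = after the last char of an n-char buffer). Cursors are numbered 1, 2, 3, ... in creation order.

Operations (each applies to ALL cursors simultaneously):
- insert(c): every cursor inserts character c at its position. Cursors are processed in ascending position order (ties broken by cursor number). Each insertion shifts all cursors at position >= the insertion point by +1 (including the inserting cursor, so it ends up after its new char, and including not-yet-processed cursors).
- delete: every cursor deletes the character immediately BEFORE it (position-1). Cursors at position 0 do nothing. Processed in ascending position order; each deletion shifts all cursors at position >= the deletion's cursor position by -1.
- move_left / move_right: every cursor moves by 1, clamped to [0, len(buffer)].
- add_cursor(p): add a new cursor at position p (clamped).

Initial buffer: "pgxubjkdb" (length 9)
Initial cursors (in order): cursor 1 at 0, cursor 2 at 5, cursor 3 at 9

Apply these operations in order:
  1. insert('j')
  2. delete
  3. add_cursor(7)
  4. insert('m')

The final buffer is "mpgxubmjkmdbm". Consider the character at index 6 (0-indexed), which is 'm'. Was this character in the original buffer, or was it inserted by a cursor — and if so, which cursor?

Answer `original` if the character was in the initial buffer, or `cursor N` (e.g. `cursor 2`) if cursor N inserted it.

Answer: cursor 2

Derivation:
After op 1 (insert('j')): buffer="jpgxubjjkdbj" (len 12), cursors c1@1 c2@7 c3@12, authorship 1.....2....3
After op 2 (delete): buffer="pgxubjkdb" (len 9), cursors c1@0 c2@5 c3@9, authorship .........
After op 3 (add_cursor(7)): buffer="pgxubjkdb" (len 9), cursors c1@0 c2@5 c4@7 c3@9, authorship .........
After op 4 (insert('m')): buffer="mpgxubmjkmdbm" (len 13), cursors c1@1 c2@7 c4@10 c3@13, authorship 1.....2..4..3
Authorship (.=original, N=cursor N): 1 . . . . . 2 . . 4 . . 3
Index 6: author = 2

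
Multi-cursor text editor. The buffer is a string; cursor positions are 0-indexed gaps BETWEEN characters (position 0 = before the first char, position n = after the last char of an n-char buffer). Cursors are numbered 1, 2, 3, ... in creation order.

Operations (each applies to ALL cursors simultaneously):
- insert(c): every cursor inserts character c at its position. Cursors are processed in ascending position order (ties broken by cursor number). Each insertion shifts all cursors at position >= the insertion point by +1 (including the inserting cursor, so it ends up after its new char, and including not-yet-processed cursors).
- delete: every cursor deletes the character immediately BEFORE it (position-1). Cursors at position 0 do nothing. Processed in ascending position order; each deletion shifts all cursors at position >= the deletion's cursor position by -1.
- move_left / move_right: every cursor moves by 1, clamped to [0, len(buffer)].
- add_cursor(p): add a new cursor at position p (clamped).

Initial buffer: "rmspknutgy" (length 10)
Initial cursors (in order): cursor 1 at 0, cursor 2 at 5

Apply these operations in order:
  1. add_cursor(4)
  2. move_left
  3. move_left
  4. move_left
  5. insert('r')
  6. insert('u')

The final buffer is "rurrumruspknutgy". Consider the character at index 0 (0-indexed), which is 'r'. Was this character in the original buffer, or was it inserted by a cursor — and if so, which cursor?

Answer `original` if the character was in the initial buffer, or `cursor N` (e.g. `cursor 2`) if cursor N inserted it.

Answer: cursor 1

Derivation:
After op 1 (add_cursor(4)): buffer="rmspknutgy" (len 10), cursors c1@0 c3@4 c2@5, authorship ..........
After op 2 (move_left): buffer="rmspknutgy" (len 10), cursors c1@0 c3@3 c2@4, authorship ..........
After op 3 (move_left): buffer="rmspknutgy" (len 10), cursors c1@0 c3@2 c2@3, authorship ..........
After op 4 (move_left): buffer="rmspknutgy" (len 10), cursors c1@0 c3@1 c2@2, authorship ..........
After op 5 (insert('r')): buffer="rrrmrspknutgy" (len 13), cursors c1@1 c3@3 c2@5, authorship 1.3.2........
After op 6 (insert('u')): buffer="rurrumruspknutgy" (len 16), cursors c1@2 c3@5 c2@8, authorship 11.33.22........
Authorship (.=original, N=cursor N): 1 1 . 3 3 . 2 2 . . . . . . . .
Index 0: author = 1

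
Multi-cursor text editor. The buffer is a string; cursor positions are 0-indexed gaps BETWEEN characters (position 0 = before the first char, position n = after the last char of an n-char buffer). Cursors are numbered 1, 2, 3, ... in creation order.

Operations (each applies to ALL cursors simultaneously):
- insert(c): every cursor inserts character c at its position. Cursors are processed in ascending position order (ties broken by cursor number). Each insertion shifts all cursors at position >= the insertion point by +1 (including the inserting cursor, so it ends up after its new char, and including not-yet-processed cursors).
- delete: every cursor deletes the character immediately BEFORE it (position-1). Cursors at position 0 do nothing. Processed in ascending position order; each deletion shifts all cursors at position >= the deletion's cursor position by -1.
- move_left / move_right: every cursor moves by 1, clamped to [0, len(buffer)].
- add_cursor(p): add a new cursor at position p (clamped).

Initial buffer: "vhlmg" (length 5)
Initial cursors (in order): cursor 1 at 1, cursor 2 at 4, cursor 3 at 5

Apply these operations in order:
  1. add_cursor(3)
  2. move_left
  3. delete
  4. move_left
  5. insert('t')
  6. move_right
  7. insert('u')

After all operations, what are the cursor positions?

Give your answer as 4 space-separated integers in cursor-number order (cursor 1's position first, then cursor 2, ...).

After op 1 (add_cursor(3)): buffer="vhlmg" (len 5), cursors c1@1 c4@3 c2@4 c3@5, authorship .....
After op 2 (move_left): buffer="vhlmg" (len 5), cursors c1@0 c4@2 c2@3 c3@4, authorship .....
After op 3 (delete): buffer="vg" (len 2), cursors c1@0 c2@1 c3@1 c4@1, authorship ..
After op 4 (move_left): buffer="vg" (len 2), cursors c1@0 c2@0 c3@0 c4@0, authorship ..
After op 5 (insert('t')): buffer="ttttvg" (len 6), cursors c1@4 c2@4 c3@4 c4@4, authorship 1234..
After op 6 (move_right): buffer="ttttvg" (len 6), cursors c1@5 c2@5 c3@5 c4@5, authorship 1234..
After op 7 (insert('u')): buffer="ttttvuuuug" (len 10), cursors c1@9 c2@9 c3@9 c4@9, authorship 1234.1234.

Answer: 9 9 9 9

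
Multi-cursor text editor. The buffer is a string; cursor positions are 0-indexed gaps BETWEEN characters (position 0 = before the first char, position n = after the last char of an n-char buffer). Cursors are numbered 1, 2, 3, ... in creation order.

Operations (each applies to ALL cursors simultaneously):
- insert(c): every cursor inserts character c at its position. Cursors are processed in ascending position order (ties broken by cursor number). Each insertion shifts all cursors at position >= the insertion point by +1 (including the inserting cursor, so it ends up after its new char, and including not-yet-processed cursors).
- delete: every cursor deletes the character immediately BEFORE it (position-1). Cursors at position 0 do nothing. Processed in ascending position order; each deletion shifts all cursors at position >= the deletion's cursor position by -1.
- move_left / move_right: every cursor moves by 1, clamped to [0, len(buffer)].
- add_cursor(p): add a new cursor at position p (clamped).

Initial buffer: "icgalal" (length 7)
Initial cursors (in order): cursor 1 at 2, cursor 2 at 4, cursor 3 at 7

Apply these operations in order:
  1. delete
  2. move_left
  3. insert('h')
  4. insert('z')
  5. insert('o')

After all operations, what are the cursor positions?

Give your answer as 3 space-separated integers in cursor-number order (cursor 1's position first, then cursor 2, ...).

After op 1 (delete): buffer="igla" (len 4), cursors c1@1 c2@2 c3@4, authorship ....
After op 2 (move_left): buffer="igla" (len 4), cursors c1@0 c2@1 c3@3, authorship ....
After op 3 (insert('h')): buffer="hihglha" (len 7), cursors c1@1 c2@3 c3@6, authorship 1.2..3.
After op 4 (insert('z')): buffer="hzihzglhza" (len 10), cursors c1@2 c2@5 c3@9, authorship 11.22..33.
After op 5 (insert('o')): buffer="hzoihzoglhzoa" (len 13), cursors c1@3 c2@7 c3@12, authorship 111.222..333.

Answer: 3 7 12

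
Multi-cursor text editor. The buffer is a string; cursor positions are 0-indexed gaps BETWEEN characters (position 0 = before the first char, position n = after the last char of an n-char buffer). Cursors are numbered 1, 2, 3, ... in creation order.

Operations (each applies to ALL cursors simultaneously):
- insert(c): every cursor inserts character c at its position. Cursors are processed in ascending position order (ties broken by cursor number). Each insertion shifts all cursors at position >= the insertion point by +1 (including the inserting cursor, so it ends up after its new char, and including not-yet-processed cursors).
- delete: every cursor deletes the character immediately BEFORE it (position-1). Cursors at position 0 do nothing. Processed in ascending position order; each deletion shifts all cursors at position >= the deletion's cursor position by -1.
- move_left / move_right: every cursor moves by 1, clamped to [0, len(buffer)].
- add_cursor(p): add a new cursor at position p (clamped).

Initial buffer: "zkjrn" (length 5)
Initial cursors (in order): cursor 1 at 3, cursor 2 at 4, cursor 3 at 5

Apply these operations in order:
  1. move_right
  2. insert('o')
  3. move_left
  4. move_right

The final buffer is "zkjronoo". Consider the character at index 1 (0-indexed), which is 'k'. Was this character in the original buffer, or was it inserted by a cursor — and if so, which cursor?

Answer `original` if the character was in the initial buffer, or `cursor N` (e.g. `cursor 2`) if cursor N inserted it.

After op 1 (move_right): buffer="zkjrn" (len 5), cursors c1@4 c2@5 c3@5, authorship .....
After op 2 (insert('o')): buffer="zkjronoo" (len 8), cursors c1@5 c2@8 c3@8, authorship ....1.23
After op 3 (move_left): buffer="zkjronoo" (len 8), cursors c1@4 c2@7 c3@7, authorship ....1.23
After op 4 (move_right): buffer="zkjronoo" (len 8), cursors c1@5 c2@8 c3@8, authorship ....1.23
Authorship (.=original, N=cursor N): . . . . 1 . 2 3
Index 1: author = original

Answer: original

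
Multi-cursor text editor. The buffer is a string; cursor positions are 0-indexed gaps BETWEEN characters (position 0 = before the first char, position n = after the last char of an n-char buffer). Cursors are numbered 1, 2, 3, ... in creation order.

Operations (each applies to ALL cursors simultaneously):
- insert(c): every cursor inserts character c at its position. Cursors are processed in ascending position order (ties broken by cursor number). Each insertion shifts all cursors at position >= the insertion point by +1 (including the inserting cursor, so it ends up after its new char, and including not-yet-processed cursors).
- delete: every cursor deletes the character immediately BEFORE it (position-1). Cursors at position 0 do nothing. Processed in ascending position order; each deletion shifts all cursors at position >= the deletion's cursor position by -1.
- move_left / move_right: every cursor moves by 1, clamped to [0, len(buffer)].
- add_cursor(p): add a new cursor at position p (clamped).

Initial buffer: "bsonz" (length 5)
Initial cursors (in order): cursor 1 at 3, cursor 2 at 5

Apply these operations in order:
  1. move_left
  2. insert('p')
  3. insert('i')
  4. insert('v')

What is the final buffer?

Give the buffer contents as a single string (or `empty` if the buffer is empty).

Answer: bspivonpivz

Derivation:
After op 1 (move_left): buffer="bsonz" (len 5), cursors c1@2 c2@4, authorship .....
After op 2 (insert('p')): buffer="bsponpz" (len 7), cursors c1@3 c2@6, authorship ..1..2.
After op 3 (insert('i')): buffer="bspionpiz" (len 9), cursors c1@4 c2@8, authorship ..11..22.
After op 4 (insert('v')): buffer="bspivonpivz" (len 11), cursors c1@5 c2@10, authorship ..111..222.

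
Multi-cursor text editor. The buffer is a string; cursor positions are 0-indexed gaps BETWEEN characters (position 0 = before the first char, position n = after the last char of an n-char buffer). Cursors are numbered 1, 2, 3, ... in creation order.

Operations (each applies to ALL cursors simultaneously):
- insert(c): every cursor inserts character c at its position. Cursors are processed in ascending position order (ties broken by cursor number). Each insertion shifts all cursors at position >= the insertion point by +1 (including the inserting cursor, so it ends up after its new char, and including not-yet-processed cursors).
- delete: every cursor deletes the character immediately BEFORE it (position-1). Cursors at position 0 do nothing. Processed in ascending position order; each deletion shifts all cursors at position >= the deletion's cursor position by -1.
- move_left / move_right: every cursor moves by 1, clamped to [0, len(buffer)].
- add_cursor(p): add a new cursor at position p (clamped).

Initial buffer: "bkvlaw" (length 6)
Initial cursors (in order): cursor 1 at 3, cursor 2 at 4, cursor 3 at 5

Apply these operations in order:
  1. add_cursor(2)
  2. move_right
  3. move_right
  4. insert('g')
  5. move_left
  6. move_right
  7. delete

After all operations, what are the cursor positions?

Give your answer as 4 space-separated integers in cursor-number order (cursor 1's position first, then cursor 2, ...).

After op 1 (add_cursor(2)): buffer="bkvlaw" (len 6), cursors c4@2 c1@3 c2@4 c3@5, authorship ......
After op 2 (move_right): buffer="bkvlaw" (len 6), cursors c4@3 c1@4 c2@5 c3@6, authorship ......
After op 3 (move_right): buffer="bkvlaw" (len 6), cursors c4@4 c1@5 c2@6 c3@6, authorship ......
After op 4 (insert('g')): buffer="bkvlgagwgg" (len 10), cursors c4@5 c1@7 c2@10 c3@10, authorship ....4.1.23
After op 5 (move_left): buffer="bkvlgagwgg" (len 10), cursors c4@4 c1@6 c2@9 c3@9, authorship ....4.1.23
After op 6 (move_right): buffer="bkvlgagwgg" (len 10), cursors c4@5 c1@7 c2@10 c3@10, authorship ....4.1.23
After op 7 (delete): buffer="bkvlaw" (len 6), cursors c4@4 c1@5 c2@6 c3@6, authorship ......

Answer: 5 6 6 4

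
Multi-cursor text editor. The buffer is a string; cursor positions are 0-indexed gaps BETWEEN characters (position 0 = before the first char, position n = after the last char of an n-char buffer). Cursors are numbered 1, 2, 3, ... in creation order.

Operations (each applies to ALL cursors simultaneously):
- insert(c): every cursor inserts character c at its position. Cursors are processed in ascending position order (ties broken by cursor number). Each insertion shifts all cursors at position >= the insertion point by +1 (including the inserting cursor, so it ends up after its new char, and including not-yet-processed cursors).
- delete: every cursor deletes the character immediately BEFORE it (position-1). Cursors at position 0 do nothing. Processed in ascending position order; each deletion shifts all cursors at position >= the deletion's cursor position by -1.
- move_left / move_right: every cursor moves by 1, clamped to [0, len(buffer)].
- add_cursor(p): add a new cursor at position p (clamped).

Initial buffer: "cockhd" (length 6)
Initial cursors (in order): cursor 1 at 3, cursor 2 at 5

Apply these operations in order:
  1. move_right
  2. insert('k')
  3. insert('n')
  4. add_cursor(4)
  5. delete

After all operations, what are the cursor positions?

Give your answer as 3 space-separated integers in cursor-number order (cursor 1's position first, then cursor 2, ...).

After op 1 (move_right): buffer="cockhd" (len 6), cursors c1@4 c2@6, authorship ......
After op 2 (insert('k')): buffer="cockkhdk" (len 8), cursors c1@5 c2@8, authorship ....1..2
After op 3 (insert('n')): buffer="cockknhdkn" (len 10), cursors c1@6 c2@10, authorship ....11..22
After op 4 (add_cursor(4)): buffer="cockknhdkn" (len 10), cursors c3@4 c1@6 c2@10, authorship ....11..22
After op 5 (delete): buffer="cockhdk" (len 7), cursors c3@3 c1@4 c2@7, authorship ...1..2

Answer: 4 7 3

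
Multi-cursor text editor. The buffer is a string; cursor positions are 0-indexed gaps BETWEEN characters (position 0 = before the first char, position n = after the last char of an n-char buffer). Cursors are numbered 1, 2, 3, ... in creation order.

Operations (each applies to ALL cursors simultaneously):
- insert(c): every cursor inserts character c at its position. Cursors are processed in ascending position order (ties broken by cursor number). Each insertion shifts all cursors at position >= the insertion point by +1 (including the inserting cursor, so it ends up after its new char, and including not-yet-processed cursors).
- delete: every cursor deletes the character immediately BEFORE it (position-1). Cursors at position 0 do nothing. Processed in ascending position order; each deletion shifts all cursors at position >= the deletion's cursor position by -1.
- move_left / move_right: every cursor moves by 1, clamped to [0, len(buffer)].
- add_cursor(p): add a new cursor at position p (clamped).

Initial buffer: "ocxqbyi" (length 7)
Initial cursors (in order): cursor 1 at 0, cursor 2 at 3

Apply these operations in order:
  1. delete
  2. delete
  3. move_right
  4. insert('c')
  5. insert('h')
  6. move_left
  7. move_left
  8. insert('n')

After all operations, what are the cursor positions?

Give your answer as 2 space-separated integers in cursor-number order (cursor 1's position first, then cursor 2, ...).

Answer: 2 6

Derivation:
After op 1 (delete): buffer="ocqbyi" (len 6), cursors c1@0 c2@2, authorship ......
After op 2 (delete): buffer="oqbyi" (len 5), cursors c1@0 c2@1, authorship .....
After op 3 (move_right): buffer="oqbyi" (len 5), cursors c1@1 c2@2, authorship .....
After op 4 (insert('c')): buffer="ocqcbyi" (len 7), cursors c1@2 c2@4, authorship .1.2...
After op 5 (insert('h')): buffer="ochqchbyi" (len 9), cursors c1@3 c2@6, authorship .11.22...
After op 6 (move_left): buffer="ochqchbyi" (len 9), cursors c1@2 c2@5, authorship .11.22...
After op 7 (move_left): buffer="ochqchbyi" (len 9), cursors c1@1 c2@4, authorship .11.22...
After op 8 (insert('n')): buffer="onchqnchbyi" (len 11), cursors c1@2 c2@6, authorship .111.222...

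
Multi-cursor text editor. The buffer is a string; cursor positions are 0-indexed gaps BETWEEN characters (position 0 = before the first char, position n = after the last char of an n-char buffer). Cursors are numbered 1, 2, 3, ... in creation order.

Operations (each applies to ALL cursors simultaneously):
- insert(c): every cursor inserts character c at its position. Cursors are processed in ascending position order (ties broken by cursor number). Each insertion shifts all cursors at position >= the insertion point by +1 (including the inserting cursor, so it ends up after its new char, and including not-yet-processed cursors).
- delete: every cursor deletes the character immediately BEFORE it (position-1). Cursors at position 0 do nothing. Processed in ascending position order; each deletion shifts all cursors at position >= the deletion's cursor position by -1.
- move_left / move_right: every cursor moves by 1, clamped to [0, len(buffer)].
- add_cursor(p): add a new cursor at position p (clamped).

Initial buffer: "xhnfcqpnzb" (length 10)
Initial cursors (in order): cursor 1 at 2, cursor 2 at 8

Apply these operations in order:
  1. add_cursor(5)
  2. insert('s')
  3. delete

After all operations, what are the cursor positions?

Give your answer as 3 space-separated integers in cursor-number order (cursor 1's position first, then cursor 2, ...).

After op 1 (add_cursor(5)): buffer="xhnfcqpnzb" (len 10), cursors c1@2 c3@5 c2@8, authorship ..........
After op 2 (insert('s')): buffer="xhsnfcsqpnszb" (len 13), cursors c1@3 c3@7 c2@11, authorship ..1...3...2..
After op 3 (delete): buffer="xhnfcqpnzb" (len 10), cursors c1@2 c3@5 c2@8, authorship ..........

Answer: 2 8 5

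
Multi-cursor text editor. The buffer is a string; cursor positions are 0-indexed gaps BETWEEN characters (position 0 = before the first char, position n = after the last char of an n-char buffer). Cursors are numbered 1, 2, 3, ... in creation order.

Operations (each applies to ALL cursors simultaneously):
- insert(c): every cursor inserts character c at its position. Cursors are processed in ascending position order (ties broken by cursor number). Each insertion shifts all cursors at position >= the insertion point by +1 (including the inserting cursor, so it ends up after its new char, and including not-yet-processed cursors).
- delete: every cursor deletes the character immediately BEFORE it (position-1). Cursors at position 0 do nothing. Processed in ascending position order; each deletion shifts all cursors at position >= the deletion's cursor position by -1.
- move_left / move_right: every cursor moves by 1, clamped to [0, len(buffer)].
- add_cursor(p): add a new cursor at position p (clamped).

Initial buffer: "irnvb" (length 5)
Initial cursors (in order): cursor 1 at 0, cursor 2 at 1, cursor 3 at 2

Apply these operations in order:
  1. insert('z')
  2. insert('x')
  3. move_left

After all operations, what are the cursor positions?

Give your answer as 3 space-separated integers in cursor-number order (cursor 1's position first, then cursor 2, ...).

Answer: 1 4 7

Derivation:
After op 1 (insert('z')): buffer="zizrznvb" (len 8), cursors c1@1 c2@3 c3@5, authorship 1.2.3...
After op 2 (insert('x')): buffer="zxizxrzxnvb" (len 11), cursors c1@2 c2@5 c3@8, authorship 11.22.33...
After op 3 (move_left): buffer="zxizxrzxnvb" (len 11), cursors c1@1 c2@4 c3@7, authorship 11.22.33...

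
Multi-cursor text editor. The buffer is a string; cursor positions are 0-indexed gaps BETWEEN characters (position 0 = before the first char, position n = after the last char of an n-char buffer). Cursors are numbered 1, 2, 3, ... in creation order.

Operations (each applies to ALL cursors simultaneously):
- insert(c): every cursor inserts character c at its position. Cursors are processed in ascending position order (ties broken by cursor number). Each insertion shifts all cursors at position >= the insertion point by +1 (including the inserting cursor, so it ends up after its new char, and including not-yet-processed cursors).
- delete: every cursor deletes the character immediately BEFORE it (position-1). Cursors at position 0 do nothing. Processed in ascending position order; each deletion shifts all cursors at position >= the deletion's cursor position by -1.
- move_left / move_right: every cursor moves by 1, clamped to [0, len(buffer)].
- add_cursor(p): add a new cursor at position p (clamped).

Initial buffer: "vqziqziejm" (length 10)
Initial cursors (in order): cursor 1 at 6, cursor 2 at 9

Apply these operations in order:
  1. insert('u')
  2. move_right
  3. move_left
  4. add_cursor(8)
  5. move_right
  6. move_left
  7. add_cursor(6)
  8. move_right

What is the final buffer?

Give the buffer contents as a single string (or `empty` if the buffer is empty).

Answer: vqziqzuiejum

Derivation:
After op 1 (insert('u')): buffer="vqziqzuiejum" (len 12), cursors c1@7 c2@11, authorship ......1...2.
After op 2 (move_right): buffer="vqziqzuiejum" (len 12), cursors c1@8 c2@12, authorship ......1...2.
After op 3 (move_left): buffer="vqziqzuiejum" (len 12), cursors c1@7 c2@11, authorship ......1...2.
After op 4 (add_cursor(8)): buffer="vqziqzuiejum" (len 12), cursors c1@7 c3@8 c2@11, authorship ......1...2.
After op 5 (move_right): buffer="vqziqzuiejum" (len 12), cursors c1@8 c3@9 c2@12, authorship ......1...2.
After op 6 (move_left): buffer="vqziqzuiejum" (len 12), cursors c1@7 c3@8 c2@11, authorship ......1...2.
After op 7 (add_cursor(6)): buffer="vqziqzuiejum" (len 12), cursors c4@6 c1@7 c3@8 c2@11, authorship ......1...2.
After op 8 (move_right): buffer="vqziqzuiejum" (len 12), cursors c4@7 c1@8 c3@9 c2@12, authorship ......1...2.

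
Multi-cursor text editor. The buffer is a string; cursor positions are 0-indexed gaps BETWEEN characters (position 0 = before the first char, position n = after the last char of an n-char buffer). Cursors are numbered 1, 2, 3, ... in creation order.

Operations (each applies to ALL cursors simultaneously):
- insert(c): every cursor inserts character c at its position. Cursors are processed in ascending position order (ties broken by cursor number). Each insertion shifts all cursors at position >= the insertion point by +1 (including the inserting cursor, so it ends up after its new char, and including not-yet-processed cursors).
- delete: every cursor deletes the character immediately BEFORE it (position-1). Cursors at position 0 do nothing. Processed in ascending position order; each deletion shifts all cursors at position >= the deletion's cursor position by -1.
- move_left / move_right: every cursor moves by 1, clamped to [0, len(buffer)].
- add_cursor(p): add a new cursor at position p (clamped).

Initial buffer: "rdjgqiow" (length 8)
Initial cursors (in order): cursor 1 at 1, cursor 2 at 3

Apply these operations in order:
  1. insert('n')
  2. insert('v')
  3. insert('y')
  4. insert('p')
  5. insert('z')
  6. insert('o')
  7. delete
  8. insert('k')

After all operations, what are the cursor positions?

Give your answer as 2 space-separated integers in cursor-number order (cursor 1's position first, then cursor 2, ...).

Answer: 7 15

Derivation:
After op 1 (insert('n')): buffer="rndjngqiow" (len 10), cursors c1@2 c2@5, authorship .1..2.....
After op 2 (insert('v')): buffer="rnvdjnvgqiow" (len 12), cursors c1@3 c2@7, authorship .11..22.....
After op 3 (insert('y')): buffer="rnvydjnvygqiow" (len 14), cursors c1@4 c2@9, authorship .111..222.....
After op 4 (insert('p')): buffer="rnvypdjnvypgqiow" (len 16), cursors c1@5 c2@11, authorship .1111..2222.....
After op 5 (insert('z')): buffer="rnvypzdjnvypzgqiow" (len 18), cursors c1@6 c2@13, authorship .11111..22222.....
After op 6 (insert('o')): buffer="rnvypzodjnvypzogqiow" (len 20), cursors c1@7 c2@15, authorship .111111..222222.....
After op 7 (delete): buffer="rnvypzdjnvypzgqiow" (len 18), cursors c1@6 c2@13, authorship .11111..22222.....
After op 8 (insert('k')): buffer="rnvypzkdjnvypzkgqiow" (len 20), cursors c1@7 c2@15, authorship .111111..222222.....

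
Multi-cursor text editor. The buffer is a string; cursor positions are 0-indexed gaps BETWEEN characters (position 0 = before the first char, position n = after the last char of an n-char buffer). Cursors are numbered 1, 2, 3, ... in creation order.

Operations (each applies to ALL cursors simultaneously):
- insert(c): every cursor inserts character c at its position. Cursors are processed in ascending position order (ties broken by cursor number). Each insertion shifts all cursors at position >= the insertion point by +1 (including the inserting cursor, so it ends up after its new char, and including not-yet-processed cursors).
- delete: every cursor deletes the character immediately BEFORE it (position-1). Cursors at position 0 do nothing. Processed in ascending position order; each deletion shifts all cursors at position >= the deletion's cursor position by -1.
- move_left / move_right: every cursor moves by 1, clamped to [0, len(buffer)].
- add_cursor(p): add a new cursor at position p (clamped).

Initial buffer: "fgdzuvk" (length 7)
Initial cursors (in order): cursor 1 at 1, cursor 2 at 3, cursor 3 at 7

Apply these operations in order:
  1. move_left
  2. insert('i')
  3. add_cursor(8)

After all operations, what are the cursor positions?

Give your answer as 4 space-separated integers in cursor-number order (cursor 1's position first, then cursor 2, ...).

Answer: 1 4 9 8

Derivation:
After op 1 (move_left): buffer="fgdzuvk" (len 7), cursors c1@0 c2@2 c3@6, authorship .......
After op 2 (insert('i')): buffer="ifgidzuvik" (len 10), cursors c1@1 c2@4 c3@9, authorship 1..2....3.
After op 3 (add_cursor(8)): buffer="ifgidzuvik" (len 10), cursors c1@1 c2@4 c4@8 c3@9, authorship 1..2....3.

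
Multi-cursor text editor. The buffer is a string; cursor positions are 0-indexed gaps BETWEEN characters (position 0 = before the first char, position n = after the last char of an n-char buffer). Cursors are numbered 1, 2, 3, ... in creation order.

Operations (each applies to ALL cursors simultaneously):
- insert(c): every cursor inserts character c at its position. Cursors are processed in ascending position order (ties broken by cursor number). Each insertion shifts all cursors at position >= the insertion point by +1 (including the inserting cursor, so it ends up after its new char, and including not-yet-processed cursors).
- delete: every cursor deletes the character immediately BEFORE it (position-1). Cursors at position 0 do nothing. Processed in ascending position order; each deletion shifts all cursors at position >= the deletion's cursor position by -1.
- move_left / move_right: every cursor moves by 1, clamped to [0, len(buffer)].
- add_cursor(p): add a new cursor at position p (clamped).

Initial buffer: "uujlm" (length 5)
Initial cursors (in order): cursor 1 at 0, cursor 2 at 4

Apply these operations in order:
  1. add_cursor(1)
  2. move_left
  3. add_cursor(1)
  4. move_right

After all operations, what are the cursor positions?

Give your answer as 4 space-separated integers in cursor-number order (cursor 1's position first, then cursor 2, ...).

After op 1 (add_cursor(1)): buffer="uujlm" (len 5), cursors c1@0 c3@1 c2@4, authorship .....
After op 2 (move_left): buffer="uujlm" (len 5), cursors c1@0 c3@0 c2@3, authorship .....
After op 3 (add_cursor(1)): buffer="uujlm" (len 5), cursors c1@0 c3@0 c4@1 c2@3, authorship .....
After op 4 (move_right): buffer="uujlm" (len 5), cursors c1@1 c3@1 c4@2 c2@4, authorship .....

Answer: 1 4 1 2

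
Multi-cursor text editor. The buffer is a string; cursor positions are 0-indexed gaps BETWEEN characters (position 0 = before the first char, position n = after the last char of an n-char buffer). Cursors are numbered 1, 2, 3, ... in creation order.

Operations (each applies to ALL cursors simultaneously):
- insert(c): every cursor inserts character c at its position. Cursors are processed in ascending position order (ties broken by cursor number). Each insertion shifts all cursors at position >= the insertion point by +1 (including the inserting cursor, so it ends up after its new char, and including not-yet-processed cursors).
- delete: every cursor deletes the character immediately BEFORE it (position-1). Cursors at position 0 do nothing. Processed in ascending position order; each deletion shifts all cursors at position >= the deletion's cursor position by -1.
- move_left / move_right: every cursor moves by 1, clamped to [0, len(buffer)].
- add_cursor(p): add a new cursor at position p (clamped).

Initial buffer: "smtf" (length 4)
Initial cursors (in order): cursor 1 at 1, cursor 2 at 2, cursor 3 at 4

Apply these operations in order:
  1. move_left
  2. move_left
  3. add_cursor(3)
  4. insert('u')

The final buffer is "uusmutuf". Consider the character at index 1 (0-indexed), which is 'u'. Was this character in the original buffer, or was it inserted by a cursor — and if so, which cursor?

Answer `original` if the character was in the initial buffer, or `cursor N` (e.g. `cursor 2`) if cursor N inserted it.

Answer: cursor 2

Derivation:
After op 1 (move_left): buffer="smtf" (len 4), cursors c1@0 c2@1 c3@3, authorship ....
After op 2 (move_left): buffer="smtf" (len 4), cursors c1@0 c2@0 c3@2, authorship ....
After op 3 (add_cursor(3)): buffer="smtf" (len 4), cursors c1@0 c2@0 c3@2 c4@3, authorship ....
After op 4 (insert('u')): buffer="uusmutuf" (len 8), cursors c1@2 c2@2 c3@5 c4@7, authorship 12..3.4.
Authorship (.=original, N=cursor N): 1 2 . . 3 . 4 .
Index 1: author = 2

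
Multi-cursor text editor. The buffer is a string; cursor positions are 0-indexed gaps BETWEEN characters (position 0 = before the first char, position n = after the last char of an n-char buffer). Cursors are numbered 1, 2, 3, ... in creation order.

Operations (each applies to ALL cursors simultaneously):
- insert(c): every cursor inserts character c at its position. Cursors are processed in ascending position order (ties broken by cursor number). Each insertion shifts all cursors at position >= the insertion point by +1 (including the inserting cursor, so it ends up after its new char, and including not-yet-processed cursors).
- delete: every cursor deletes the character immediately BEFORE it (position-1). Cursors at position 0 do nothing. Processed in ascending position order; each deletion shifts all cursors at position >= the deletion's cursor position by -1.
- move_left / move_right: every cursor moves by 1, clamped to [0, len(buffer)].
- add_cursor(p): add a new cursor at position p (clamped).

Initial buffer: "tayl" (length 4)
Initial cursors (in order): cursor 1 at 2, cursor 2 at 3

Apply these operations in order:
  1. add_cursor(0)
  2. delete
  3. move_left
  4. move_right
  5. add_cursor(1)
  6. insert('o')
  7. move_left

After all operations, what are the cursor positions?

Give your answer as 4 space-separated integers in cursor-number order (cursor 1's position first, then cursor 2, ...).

Answer: 4 4 4 4

Derivation:
After op 1 (add_cursor(0)): buffer="tayl" (len 4), cursors c3@0 c1@2 c2@3, authorship ....
After op 2 (delete): buffer="tl" (len 2), cursors c3@0 c1@1 c2@1, authorship ..
After op 3 (move_left): buffer="tl" (len 2), cursors c1@0 c2@0 c3@0, authorship ..
After op 4 (move_right): buffer="tl" (len 2), cursors c1@1 c2@1 c3@1, authorship ..
After op 5 (add_cursor(1)): buffer="tl" (len 2), cursors c1@1 c2@1 c3@1 c4@1, authorship ..
After op 6 (insert('o')): buffer="tooool" (len 6), cursors c1@5 c2@5 c3@5 c4@5, authorship .1234.
After op 7 (move_left): buffer="tooool" (len 6), cursors c1@4 c2@4 c3@4 c4@4, authorship .1234.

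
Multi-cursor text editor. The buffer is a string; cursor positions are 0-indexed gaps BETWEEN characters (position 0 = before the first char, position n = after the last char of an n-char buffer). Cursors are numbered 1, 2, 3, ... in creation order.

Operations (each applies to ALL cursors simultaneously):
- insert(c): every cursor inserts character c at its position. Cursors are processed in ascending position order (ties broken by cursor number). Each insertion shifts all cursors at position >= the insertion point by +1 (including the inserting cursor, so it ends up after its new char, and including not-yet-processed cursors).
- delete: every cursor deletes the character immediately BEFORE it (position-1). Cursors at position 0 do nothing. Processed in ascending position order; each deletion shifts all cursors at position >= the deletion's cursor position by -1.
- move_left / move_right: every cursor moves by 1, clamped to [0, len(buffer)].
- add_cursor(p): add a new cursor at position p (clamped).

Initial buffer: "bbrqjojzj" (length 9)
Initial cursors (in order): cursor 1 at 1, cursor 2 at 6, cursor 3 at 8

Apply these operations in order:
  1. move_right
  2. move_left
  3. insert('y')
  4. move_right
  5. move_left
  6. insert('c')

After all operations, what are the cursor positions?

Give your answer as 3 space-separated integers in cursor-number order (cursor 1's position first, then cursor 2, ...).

Answer: 3 10 14

Derivation:
After op 1 (move_right): buffer="bbrqjojzj" (len 9), cursors c1@2 c2@7 c3@9, authorship .........
After op 2 (move_left): buffer="bbrqjojzj" (len 9), cursors c1@1 c2@6 c3@8, authorship .........
After op 3 (insert('y')): buffer="bybrqjoyjzyj" (len 12), cursors c1@2 c2@8 c3@11, authorship .1.....2..3.
After op 4 (move_right): buffer="bybrqjoyjzyj" (len 12), cursors c1@3 c2@9 c3@12, authorship .1.....2..3.
After op 5 (move_left): buffer="bybrqjoyjzyj" (len 12), cursors c1@2 c2@8 c3@11, authorship .1.....2..3.
After op 6 (insert('c')): buffer="bycbrqjoycjzycj" (len 15), cursors c1@3 c2@10 c3@14, authorship .11.....22..33.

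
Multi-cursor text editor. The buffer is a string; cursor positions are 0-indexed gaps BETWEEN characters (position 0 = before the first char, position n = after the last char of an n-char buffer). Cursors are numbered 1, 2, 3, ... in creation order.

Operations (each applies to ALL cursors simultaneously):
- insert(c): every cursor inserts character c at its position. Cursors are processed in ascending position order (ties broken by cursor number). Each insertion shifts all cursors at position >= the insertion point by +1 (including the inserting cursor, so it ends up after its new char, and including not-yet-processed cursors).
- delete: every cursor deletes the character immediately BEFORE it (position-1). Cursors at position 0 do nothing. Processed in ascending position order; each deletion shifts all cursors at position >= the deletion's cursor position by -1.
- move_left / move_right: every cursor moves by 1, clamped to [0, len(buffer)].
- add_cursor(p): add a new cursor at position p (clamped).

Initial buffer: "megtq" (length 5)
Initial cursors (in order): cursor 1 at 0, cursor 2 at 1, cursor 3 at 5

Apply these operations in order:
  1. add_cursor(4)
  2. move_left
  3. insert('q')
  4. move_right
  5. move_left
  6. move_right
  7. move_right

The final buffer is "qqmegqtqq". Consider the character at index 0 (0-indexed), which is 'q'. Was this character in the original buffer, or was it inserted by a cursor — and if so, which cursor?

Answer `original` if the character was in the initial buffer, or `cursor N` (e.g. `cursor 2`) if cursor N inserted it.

Answer: cursor 1

Derivation:
After op 1 (add_cursor(4)): buffer="megtq" (len 5), cursors c1@0 c2@1 c4@4 c3@5, authorship .....
After op 2 (move_left): buffer="megtq" (len 5), cursors c1@0 c2@0 c4@3 c3@4, authorship .....
After op 3 (insert('q')): buffer="qqmegqtqq" (len 9), cursors c1@2 c2@2 c4@6 c3@8, authorship 12...4.3.
After op 4 (move_right): buffer="qqmegqtqq" (len 9), cursors c1@3 c2@3 c4@7 c3@9, authorship 12...4.3.
After op 5 (move_left): buffer="qqmegqtqq" (len 9), cursors c1@2 c2@2 c4@6 c3@8, authorship 12...4.3.
After op 6 (move_right): buffer="qqmegqtqq" (len 9), cursors c1@3 c2@3 c4@7 c3@9, authorship 12...4.3.
After op 7 (move_right): buffer="qqmegqtqq" (len 9), cursors c1@4 c2@4 c4@8 c3@9, authorship 12...4.3.
Authorship (.=original, N=cursor N): 1 2 . . . 4 . 3 .
Index 0: author = 1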